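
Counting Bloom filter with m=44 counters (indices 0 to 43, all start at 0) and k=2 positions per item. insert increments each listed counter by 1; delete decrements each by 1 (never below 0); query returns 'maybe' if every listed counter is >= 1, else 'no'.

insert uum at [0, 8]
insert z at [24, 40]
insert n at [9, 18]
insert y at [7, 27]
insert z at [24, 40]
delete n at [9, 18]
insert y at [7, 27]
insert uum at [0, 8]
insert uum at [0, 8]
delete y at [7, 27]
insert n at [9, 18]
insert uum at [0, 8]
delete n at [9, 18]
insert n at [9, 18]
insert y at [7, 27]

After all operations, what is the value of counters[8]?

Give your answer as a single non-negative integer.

Step 1: insert uum at [0, 8] -> counters=[1,0,0,0,0,0,0,0,1,0,0,0,0,0,0,0,0,0,0,0,0,0,0,0,0,0,0,0,0,0,0,0,0,0,0,0,0,0,0,0,0,0,0,0]
Step 2: insert z at [24, 40] -> counters=[1,0,0,0,0,0,0,0,1,0,0,0,0,0,0,0,0,0,0,0,0,0,0,0,1,0,0,0,0,0,0,0,0,0,0,0,0,0,0,0,1,0,0,0]
Step 3: insert n at [9, 18] -> counters=[1,0,0,0,0,0,0,0,1,1,0,0,0,0,0,0,0,0,1,0,0,0,0,0,1,0,0,0,0,0,0,0,0,0,0,0,0,0,0,0,1,0,0,0]
Step 4: insert y at [7, 27] -> counters=[1,0,0,0,0,0,0,1,1,1,0,0,0,0,0,0,0,0,1,0,0,0,0,0,1,0,0,1,0,0,0,0,0,0,0,0,0,0,0,0,1,0,0,0]
Step 5: insert z at [24, 40] -> counters=[1,0,0,0,0,0,0,1,1,1,0,0,0,0,0,0,0,0,1,0,0,0,0,0,2,0,0,1,0,0,0,0,0,0,0,0,0,0,0,0,2,0,0,0]
Step 6: delete n at [9, 18] -> counters=[1,0,0,0,0,0,0,1,1,0,0,0,0,0,0,0,0,0,0,0,0,0,0,0,2,0,0,1,0,0,0,0,0,0,0,0,0,0,0,0,2,0,0,0]
Step 7: insert y at [7, 27] -> counters=[1,0,0,0,0,0,0,2,1,0,0,0,0,0,0,0,0,0,0,0,0,0,0,0,2,0,0,2,0,0,0,0,0,0,0,0,0,0,0,0,2,0,0,0]
Step 8: insert uum at [0, 8] -> counters=[2,0,0,0,0,0,0,2,2,0,0,0,0,0,0,0,0,0,0,0,0,0,0,0,2,0,0,2,0,0,0,0,0,0,0,0,0,0,0,0,2,0,0,0]
Step 9: insert uum at [0, 8] -> counters=[3,0,0,0,0,0,0,2,3,0,0,0,0,0,0,0,0,0,0,0,0,0,0,0,2,0,0,2,0,0,0,0,0,0,0,0,0,0,0,0,2,0,0,0]
Step 10: delete y at [7, 27] -> counters=[3,0,0,0,0,0,0,1,3,0,0,0,0,0,0,0,0,0,0,0,0,0,0,0,2,0,0,1,0,0,0,0,0,0,0,0,0,0,0,0,2,0,0,0]
Step 11: insert n at [9, 18] -> counters=[3,0,0,0,0,0,0,1,3,1,0,0,0,0,0,0,0,0,1,0,0,0,0,0,2,0,0,1,0,0,0,0,0,0,0,0,0,0,0,0,2,0,0,0]
Step 12: insert uum at [0, 8] -> counters=[4,0,0,0,0,0,0,1,4,1,0,0,0,0,0,0,0,0,1,0,0,0,0,0,2,0,0,1,0,0,0,0,0,0,0,0,0,0,0,0,2,0,0,0]
Step 13: delete n at [9, 18] -> counters=[4,0,0,0,0,0,0,1,4,0,0,0,0,0,0,0,0,0,0,0,0,0,0,0,2,0,0,1,0,0,0,0,0,0,0,0,0,0,0,0,2,0,0,0]
Step 14: insert n at [9, 18] -> counters=[4,0,0,0,0,0,0,1,4,1,0,0,0,0,0,0,0,0,1,0,0,0,0,0,2,0,0,1,0,0,0,0,0,0,0,0,0,0,0,0,2,0,0,0]
Step 15: insert y at [7, 27] -> counters=[4,0,0,0,0,0,0,2,4,1,0,0,0,0,0,0,0,0,1,0,0,0,0,0,2,0,0,2,0,0,0,0,0,0,0,0,0,0,0,0,2,0,0,0]
Final counters=[4,0,0,0,0,0,0,2,4,1,0,0,0,0,0,0,0,0,1,0,0,0,0,0,2,0,0,2,0,0,0,0,0,0,0,0,0,0,0,0,2,0,0,0] -> counters[8]=4

Answer: 4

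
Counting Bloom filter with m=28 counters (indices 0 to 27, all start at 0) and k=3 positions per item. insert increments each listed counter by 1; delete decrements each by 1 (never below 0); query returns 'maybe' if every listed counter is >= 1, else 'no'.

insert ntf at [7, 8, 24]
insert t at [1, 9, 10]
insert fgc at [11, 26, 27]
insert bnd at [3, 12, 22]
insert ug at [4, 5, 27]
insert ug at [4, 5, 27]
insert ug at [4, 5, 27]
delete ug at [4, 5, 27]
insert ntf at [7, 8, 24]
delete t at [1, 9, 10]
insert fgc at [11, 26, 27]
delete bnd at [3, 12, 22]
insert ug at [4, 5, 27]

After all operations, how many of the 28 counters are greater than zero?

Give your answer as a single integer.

Answer: 8

Derivation:
Step 1: insert ntf at [7, 8, 24] -> counters=[0,0,0,0,0,0,0,1,1,0,0,0,0,0,0,0,0,0,0,0,0,0,0,0,1,0,0,0]
Step 2: insert t at [1, 9, 10] -> counters=[0,1,0,0,0,0,0,1,1,1,1,0,0,0,0,0,0,0,0,0,0,0,0,0,1,0,0,0]
Step 3: insert fgc at [11, 26, 27] -> counters=[0,1,0,0,0,0,0,1,1,1,1,1,0,0,0,0,0,0,0,0,0,0,0,0,1,0,1,1]
Step 4: insert bnd at [3, 12, 22] -> counters=[0,1,0,1,0,0,0,1,1,1,1,1,1,0,0,0,0,0,0,0,0,0,1,0,1,0,1,1]
Step 5: insert ug at [4, 5, 27] -> counters=[0,1,0,1,1,1,0,1,1,1,1,1,1,0,0,0,0,0,0,0,0,0,1,0,1,0,1,2]
Step 6: insert ug at [4, 5, 27] -> counters=[0,1,0,1,2,2,0,1,1,1,1,1,1,0,0,0,0,0,0,0,0,0,1,0,1,0,1,3]
Step 7: insert ug at [4, 5, 27] -> counters=[0,1,0,1,3,3,0,1,1,1,1,1,1,0,0,0,0,0,0,0,0,0,1,0,1,0,1,4]
Step 8: delete ug at [4, 5, 27] -> counters=[0,1,0,1,2,2,0,1,1,1,1,1,1,0,0,0,0,0,0,0,0,0,1,0,1,0,1,3]
Step 9: insert ntf at [7, 8, 24] -> counters=[0,1,0,1,2,2,0,2,2,1,1,1,1,0,0,0,0,0,0,0,0,0,1,0,2,0,1,3]
Step 10: delete t at [1, 9, 10] -> counters=[0,0,0,1,2,2,0,2,2,0,0,1,1,0,0,0,0,0,0,0,0,0,1,0,2,0,1,3]
Step 11: insert fgc at [11, 26, 27] -> counters=[0,0,0,1,2,2,0,2,2,0,0,2,1,0,0,0,0,0,0,0,0,0,1,0,2,0,2,4]
Step 12: delete bnd at [3, 12, 22] -> counters=[0,0,0,0,2,2,0,2,2,0,0,2,0,0,0,0,0,0,0,0,0,0,0,0,2,0,2,4]
Step 13: insert ug at [4, 5, 27] -> counters=[0,0,0,0,3,3,0,2,2,0,0,2,0,0,0,0,0,0,0,0,0,0,0,0,2,0,2,5]
Final counters=[0,0,0,0,3,3,0,2,2,0,0,2,0,0,0,0,0,0,0,0,0,0,0,0,2,0,2,5] -> 8 nonzero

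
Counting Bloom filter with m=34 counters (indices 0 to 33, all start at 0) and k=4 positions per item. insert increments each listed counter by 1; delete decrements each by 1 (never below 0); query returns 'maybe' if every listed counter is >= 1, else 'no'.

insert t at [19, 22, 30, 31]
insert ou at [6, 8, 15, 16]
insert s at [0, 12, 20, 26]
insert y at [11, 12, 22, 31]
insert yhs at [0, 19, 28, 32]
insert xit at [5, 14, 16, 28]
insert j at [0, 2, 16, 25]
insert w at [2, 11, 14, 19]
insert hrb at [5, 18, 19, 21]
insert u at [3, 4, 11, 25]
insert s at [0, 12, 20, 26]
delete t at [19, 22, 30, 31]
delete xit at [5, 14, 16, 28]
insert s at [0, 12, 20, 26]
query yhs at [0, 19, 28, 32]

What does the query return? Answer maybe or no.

Step 1: insert t at [19, 22, 30, 31] -> counters=[0,0,0,0,0,0,0,0,0,0,0,0,0,0,0,0,0,0,0,1,0,0,1,0,0,0,0,0,0,0,1,1,0,0]
Step 2: insert ou at [6, 8, 15, 16] -> counters=[0,0,0,0,0,0,1,0,1,0,0,0,0,0,0,1,1,0,0,1,0,0,1,0,0,0,0,0,0,0,1,1,0,0]
Step 3: insert s at [0, 12, 20, 26] -> counters=[1,0,0,0,0,0,1,0,1,0,0,0,1,0,0,1,1,0,0,1,1,0,1,0,0,0,1,0,0,0,1,1,0,0]
Step 4: insert y at [11, 12, 22, 31] -> counters=[1,0,0,0,0,0,1,0,1,0,0,1,2,0,0,1,1,0,0,1,1,0,2,0,0,0,1,0,0,0,1,2,0,0]
Step 5: insert yhs at [0, 19, 28, 32] -> counters=[2,0,0,0,0,0,1,0,1,0,0,1,2,0,0,1,1,0,0,2,1,0,2,0,0,0,1,0,1,0,1,2,1,0]
Step 6: insert xit at [5, 14, 16, 28] -> counters=[2,0,0,0,0,1,1,0,1,0,0,1,2,0,1,1,2,0,0,2,1,0,2,0,0,0,1,0,2,0,1,2,1,0]
Step 7: insert j at [0, 2, 16, 25] -> counters=[3,0,1,0,0,1,1,0,1,0,0,1,2,0,1,1,3,0,0,2,1,0,2,0,0,1,1,0,2,0,1,2,1,0]
Step 8: insert w at [2, 11, 14, 19] -> counters=[3,0,2,0,0,1,1,0,1,0,0,2,2,0,2,1,3,0,0,3,1,0,2,0,0,1,1,0,2,0,1,2,1,0]
Step 9: insert hrb at [5, 18, 19, 21] -> counters=[3,0,2,0,0,2,1,0,1,0,0,2,2,0,2,1,3,0,1,4,1,1,2,0,0,1,1,0,2,0,1,2,1,0]
Step 10: insert u at [3, 4, 11, 25] -> counters=[3,0,2,1,1,2,1,0,1,0,0,3,2,0,2,1,3,0,1,4,1,1,2,0,0,2,1,0,2,0,1,2,1,0]
Step 11: insert s at [0, 12, 20, 26] -> counters=[4,0,2,1,1,2,1,0,1,0,0,3,3,0,2,1,3,0,1,4,2,1,2,0,0,2,2,0,2,0,1,2,1,0]
Step 12: delete t at [19, 22, 30, 31] -> counters=[4,0,2,1,1,2,1,0,1,0,0,3,3,0,2,1,3,0,1,3,2,1,1,0,0,2,2,0,2,0,0,1,1,0]
Step 13: delete xit at [5, 14, 16, 28] -> counters=[4,0,2,1,1,1,1,0,1,0,0,3,3,0,1,1,2,0,1,3,2,1,1,0,0,2,2,0,1,0,0,1,1,0]
Step 14: insert s at [0, 12, 20, 26] -> counters=[5,0,2,1,1,1,1,0,1,0,0,3,4,0,1,1,2,0,1,3,3,1,1,0,0,2,3,0,1,0,0,1,1,0]
Query yhs: check counters[0]=5 counters[19]=3 counters[28]=1 counters[32]=1 -> maybe

Answer: maybe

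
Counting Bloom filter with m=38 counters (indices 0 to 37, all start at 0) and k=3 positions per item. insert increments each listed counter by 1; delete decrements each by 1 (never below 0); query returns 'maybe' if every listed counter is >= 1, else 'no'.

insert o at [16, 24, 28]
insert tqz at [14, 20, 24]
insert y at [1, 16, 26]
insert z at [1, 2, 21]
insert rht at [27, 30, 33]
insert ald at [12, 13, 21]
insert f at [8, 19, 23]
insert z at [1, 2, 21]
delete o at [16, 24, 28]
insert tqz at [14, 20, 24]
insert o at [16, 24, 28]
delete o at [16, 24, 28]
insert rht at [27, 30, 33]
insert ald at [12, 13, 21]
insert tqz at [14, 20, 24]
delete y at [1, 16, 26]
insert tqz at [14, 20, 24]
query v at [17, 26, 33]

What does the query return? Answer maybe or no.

Answer: no

Derivation:
Step 1: insert o at [16, 24, 28] -> counters=[0,0,0,0,0,0,0,0,0,0,0,0,0,0,0,0,1,0,0,0,0,0,0,0,1,0,0,0,1,0,0,0,0,0,0,0,0,0]
Step 2: insert tqz at [14, 20, 24] -> counters=[0,0,0,0,0,0,0,0,0,0,0,0,0,0,1,0,1,0,0,0,1,0,0,0,2,0,0,0,1,0,0,0,0,0,0,0,0,0]
Step 3: insert y at [1, 16, 26] -> counters=[0,1,0,0,0,0,0,0,0,0,0,0,0,0,1,0,2,0,0,0,1,0,0,0,2,0,1,0,1,0,0,0,0,0,0,0,0,0]
Step 4: insert z at [1, 2, 21] -> counters=[0,2,1,0,0,0,0,0,0,0,0,0,0,0,1,0,2,0,0,0,1,1,0,0,2,0,1,0,1,0,0,0,0,0,0,0,0,0]
Step 5: insert rht at [27, 30, 33] -> counters=[0,2,1,0,0,0,0,0,0,0,0,0,0,0,1,0,2,0,0,0,1,1,0,0,2,0,1,1,1,0,1,0,0,1,0,0,0,0]
Step 6: insert ald at [12, 13, 21] -> counters=[0,2,1,0,0,0,0,0,0,0,0,0,1,1,1,0,2,0,0,0,1,2,0,0,2,0,1,1,1,0,1,0,0,1,0,0,0,0]
Step 7: insert f at [8, 19, 23] -> counters=[0,2,1,0,0,0,0,0,1,0,0,0,1,1,1,0,2,0,0,1,1,2,0,1,2,0,1,1,1,0,1,0,0,1,0,0,0,0]
Step 8: insert z at [1, 2, 21] -> counters=[0,3,2,0,0,0,0,0,1,0,0,0,1,1,1,0,2,0,0,1,1,3,0,1,2,0,1,1,1,0,1,0,0,1,0,0,0,0]
Step 9: delete o at [16, 24, 28] -> counters=[0,3,2,0,0,0,0,0,1,0,0,0,1,1,1,0,1,0,0,1,1,3,0,1,1,0,1,1,0,0,1,0,0,1,0,0,0,0]
Step 10: insert tqz at [14, 20, 24] -> counters=[0,3,2,0,0,0,0,0,1,0,0,0,1,1,2,0,1,0,0,1,2,3,0,1,2,0,1,1,0,0,1,0,0,1,0,0,0,0]
Step 11: insert o at [16, 24, 28] -> counters=[0,3,2,0,0,0,0,0,1,0,0,0,1,1,2,0,2,0,0,1,2,3,0,1,3,0,1,1,1,0,1,0,0,1,0,0,0,0]
Step 12: delete o at [16, 24, 28] -> counters=[0,3,2,0,0,0,0,0,1,0,0,0,1,1,2,0,1,0,0,1,2,3,0,1,2,0,1,1,0,0,1,0,0,1,0,0,0,0]
Step 13: insert rht at [27, 30, 33] -> counters=[0,3,2,0,0,0,0,0,1,0,0,0,1,1,2,0,1,0,0,1,2,3,0,1,2,0,1,2,0,0,2,0,0,2,0,0,0,0]
Step 14: insert ald at [12, 13, 21] -> counters=[0,3,2,0,0,0,0,0,1,0,0,0,2,2,2,0,1,0,0,1,2,4,0,1,2,0,1,2,0,0,2,0,0,2,0,0,0,0]
Step 15: insert tqz at [14, 20, 24] -> counters=[0,3,2,0,0,0,0,0,1,0,0,0,2,2,3,0,1,0,0,1,3,4,0,1,3,0,1,2,0,0,2,0,0,2,0,0,0,0]
Step 16: delete y at [1, 16, 26] -> counters=[0,2,2,0,0,0,0,0,1,0,0,0,2,2,3,0,0,0,0,1,3,4,0,1,3,0,0,2,0,0,2,0,0,2,0,0,0,0]
Step 17: insert tqz at [14, 20, 24] -> counters=[0,2,2,0,0,0,0,0,1,0,0,0,2,2,4,0,0,0,0,1,4,4,0,1,4,0,0,2,0,0,2,0,0,2,0,0,0,0]
Query v: check counters[17]=0 counters[26]=0 counters[33]=2 -> no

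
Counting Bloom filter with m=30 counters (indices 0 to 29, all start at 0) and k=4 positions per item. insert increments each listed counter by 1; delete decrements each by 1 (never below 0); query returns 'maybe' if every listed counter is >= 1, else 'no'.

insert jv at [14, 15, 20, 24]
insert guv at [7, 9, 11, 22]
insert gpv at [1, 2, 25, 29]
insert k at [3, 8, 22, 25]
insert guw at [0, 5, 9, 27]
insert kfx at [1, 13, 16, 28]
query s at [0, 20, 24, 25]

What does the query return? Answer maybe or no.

Step 1: insert jv at [14, 15, 20, 24] -> counters=[0,0,0,0,0,0,0,0,0,0,0,0,0,0,1,1,0,0,0,0,1,0,0,0,1,0,0,0,0,0]
Step 2: insert guv at [7, 9, 11, 22] -> counters=[0,0,0,0,0,0,0,1,0,1,0,1,0,0,1,1,0,0,0,0,1,0,1,0,1,0,0,0,0,0]
Step 3: insert gpv at [1, 2, 25, 29] -> counters=[0,1,1,0,0,0,0,1,0,1,0,1,0,0,1,1,0,0,0,0,1,0,1,0,1,1,0,0,0,1]
Step 4: insert k at [3, 8, 22, 25] -> counters=[0,1,1,1,0,0,0,1,1,1,0,1,0,0,1,1,0,0,0,0,1,0,2,0,1,2,0,0,0,1]
Step 5: insert guw at [0, 5, 9, 27] -> counters=[1,1,1,1,0,1,0,1,1,2,0,1,0,0,1,1,0,0,0,0,1,0,2,0,1,2,0,1,0,1]
Step 6: insert kfx at [1, 13, 16, 28] -> counters=[1,2,1,1,0,1,0,1,1,2,0,1,0,1,1,1,1,0,0,0,1,0,2,0,1,2,0,1,1,1]
Query s: check counters[0]=1 counters[20]=1 counters[24]=1 counters[25]=2 -> maybe

Answer: maybe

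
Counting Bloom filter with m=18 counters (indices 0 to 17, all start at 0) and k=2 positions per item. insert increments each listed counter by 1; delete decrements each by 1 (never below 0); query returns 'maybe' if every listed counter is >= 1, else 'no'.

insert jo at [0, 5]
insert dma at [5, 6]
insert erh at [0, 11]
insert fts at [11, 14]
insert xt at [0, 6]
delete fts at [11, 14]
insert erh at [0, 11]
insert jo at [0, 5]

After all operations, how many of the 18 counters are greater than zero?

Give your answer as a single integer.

Step 1: insert jo at [0, 5] -> counters=[1,0,0,0,0,1,0,0,0,0,0,0,0,0,0,0,0,0]
Step 2: insert dma at [5, 6] -> counters=[1,0,0,0,0,2,1,0,0,0,0,0,0,0,0,0,0,0]
Step 3: insert erh at [0, 11] -> counters=[2,0,0,0,0,2,1,0,0,0,0,1,0,0,0,0,0,0]
Step 4: insert fts at [11, 14] -> counters=[2,0,0,0,0,2,1,0,0,0,0,2,0,0,1,0,0,0]
Step 5: insert xt at [0, 6] -> counters=[3,0,0,0,0,2,2,0,0,0,0,2,0,0,1,0,0,0]
Step 6: delete fts at [11, 14] -> counters=[3,0,0,0,0,2,2,0,0,0,0,1,0,0,0,0,0,0]
Step 7: insert erh at [0, 11] -> counters=[4,0,0,0,0,2,2,0,0,0,0,2,0,0,0,0,0,0]
Step 8: insert jo at [0, 5] -> counters=[5,0,0,0,0,3,2,0,0,0,0,2,0,0,0,0,0,0]
Final counters=[5,0,0,0,0,3,2,0,0,0,0,2,0,0,0,0,0,0] -> 4 nonzero

Answer: 4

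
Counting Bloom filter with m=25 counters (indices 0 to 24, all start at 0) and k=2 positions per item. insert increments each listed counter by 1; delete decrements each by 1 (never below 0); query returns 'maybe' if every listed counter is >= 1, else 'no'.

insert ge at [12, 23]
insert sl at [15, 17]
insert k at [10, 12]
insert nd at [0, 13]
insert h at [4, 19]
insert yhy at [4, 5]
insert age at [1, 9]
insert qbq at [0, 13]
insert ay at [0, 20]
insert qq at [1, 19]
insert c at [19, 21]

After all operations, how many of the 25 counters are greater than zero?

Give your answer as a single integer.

Step 1: insert ge at [12, 23] -> counters=[0,0,0,0,0,0,0,0,0,0,0,0,1,0,0,0,0,0,0,0,0,0,0,1,0]
Step 2: insert sl at [15, 17] -> counters=[0,0,0,0,0,0,0,0,0,0,0,0,1,0,0,1,0,1,0,0,0,0,0,1,0]
Step 3: insert k at [10, 12] -> counters=[0,0,0,0,0,0,0,0,0,0,1,0,2,0,0,1,0,1,0,0,0,0,0,1,0]
Step 4: insert nd at [0, 13] -> counters=[1,0,0,0,0,0,0,0,0,0,1,0,2,1,0,1,0,1,0,0,0,0,0,1,0]
Step 5: insert h at [4, 19] -> counters=[1,0,0,0,1,0,0,0,0,0,1,0,2,1,0,1,0,1,0,1,0,0,0,1,0]
Step 6: insert yhy at [4, 5] -> counters=[1,0,0,0,2,1,0,0,0,0,1,0,2,1,0,1,0,1,0,1,0,0,0,1,0]
Step 7: insert age at [1, 9] -> counters=[1,1,0,0,2,1,0,0,0,1,1,0,2,1,0,1,0,1,0,1,0,0,0,1,0]
Step 8: insert qbq at [0, 13] -> counters=[2,1,0,0,2,1,0,0,0,1,1,0,2,2,0,1,0,1,0,1,0,0,0,1,0]
Step 9: insert ay at [0, 20] -> counters=[3,1,0,0,2,1,0,0,0,1,1,0,2,2,0,1,0,1,0,1,1,0,0,1,0]
Step 10: insert qq at [1, 19] -> counters=[3,2,0,0,2,1,0,0,0,1,1,0,2,2,0,1,0,1,0,2,1,0,0,1,0]
Step 11: insert c at [19, 21] -> counters=[3,2,0,0,2,1,0,0,0,1,1,0,2,2,0,1,0,1,0,3,1,1,0,1,0]
Final counters=[3,2,0,0,2,1,0,0,0,1,1,0,2,2,0,1,0,1,0,3,1,1,0,1,0] -> 14 nonzero

Answer: 14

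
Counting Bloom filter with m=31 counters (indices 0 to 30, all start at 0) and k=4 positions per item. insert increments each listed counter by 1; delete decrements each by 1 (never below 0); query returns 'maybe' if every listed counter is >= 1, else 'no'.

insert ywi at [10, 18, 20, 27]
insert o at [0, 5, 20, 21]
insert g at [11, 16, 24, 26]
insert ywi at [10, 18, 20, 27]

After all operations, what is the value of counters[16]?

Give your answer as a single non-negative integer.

Answer: 1

Derivation:
Step 1: insert ywi at [10, 18, 20, 27] -> counters=[0,0,0,0,0,0,0,0,0,0,1,0,0,0,0,0,0,0,1,0,1,0,0,0,0,0,0,1,0,0,0]
Step 2: insert o at [0, 5, 20, 21] -> counters=[1,0,0,0,0,1,0,0,0,0,1,0,0,0,0,0,0,0,1,0,2,1,0,0,0,0,0,1,0,0,0]
Step 3: insert g at [11, 16, 24, 26] -> counters=[1,0,0,0,0,1,0,0,0,0,1,1,0,0,0,0,1,0,1,0,2,1,0,0,1,0,1,1,0,0,0]
Step 4: insert ywi at [10, 18, 20, 27] -> counters=[1,0,0,0,0,1,0,0,0,0,2,1,0,0,0,0,1,0,2,0,3,1,0,0,1,0,1,2,0,0,0]
Final counters=[1,0,0,0,0,1,0,0,0,0,2,1,0,0,0,0,1,0,2,0,3,1,0,0,1,0,1,2,0,0,0] -> counters[16]=1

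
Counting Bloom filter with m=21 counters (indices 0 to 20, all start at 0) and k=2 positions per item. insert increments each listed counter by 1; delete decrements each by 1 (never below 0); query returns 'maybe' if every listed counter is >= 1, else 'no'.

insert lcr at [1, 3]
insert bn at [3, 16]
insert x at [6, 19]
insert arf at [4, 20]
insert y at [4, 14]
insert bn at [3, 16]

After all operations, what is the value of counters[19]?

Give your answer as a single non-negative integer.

Answer: 1

Derivation:
Step 1: insert lcr at [1, 3] -> counters=[0,1,0,1,0,0,0,0,0,0,0,0,0,0,0,0,0,0,0,0,0]
Step 2: insert bn at [3, 16] -> counters=[0,1,0,2,0,0,0,0,0,0,0,0,0,0,0,0,1,0,0,0,0]
Step 3: insert x at [6, 19] -> counters=[0,1,0,2,0,0,1,0,0,0,0,0,0,0,0,0,1,0,0,1,0]
Step 4: insert arf at [4, 20] -> counters=[0,1,0,2,1,0,1,0,0,0,0,0,0,0,0,0,1,0,0,1,1]
Step 5: insert y at [4, 14] -> counters=[0,1,0,2,2,0,1,0,0,0,0,0,0,0,1,0,1,0,0,1,1]
Step 6: insert bn at [3, 16] -> counters=[0,1,0,3,2,0,1,0,0,0,0,0,0,0,1,0,2,0,0,1,1]
Final counters=[0,1,0,3,2,0,1,0,0,0,0,0,0,0,1,0,2,0,0,1,1] -> counters[19]=1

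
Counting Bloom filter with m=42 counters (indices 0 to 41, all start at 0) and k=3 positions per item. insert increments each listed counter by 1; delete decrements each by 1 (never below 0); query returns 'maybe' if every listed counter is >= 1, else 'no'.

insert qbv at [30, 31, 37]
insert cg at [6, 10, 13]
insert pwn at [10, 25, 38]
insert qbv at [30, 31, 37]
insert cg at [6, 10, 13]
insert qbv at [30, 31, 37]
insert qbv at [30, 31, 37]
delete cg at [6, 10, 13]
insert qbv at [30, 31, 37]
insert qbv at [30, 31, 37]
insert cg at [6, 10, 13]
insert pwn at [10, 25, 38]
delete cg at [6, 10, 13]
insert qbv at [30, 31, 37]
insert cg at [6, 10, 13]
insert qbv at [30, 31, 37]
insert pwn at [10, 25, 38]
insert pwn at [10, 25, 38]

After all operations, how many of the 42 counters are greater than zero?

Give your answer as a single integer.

Step 1: insert qbv at [30, 31, 37] -> counters=[0,0,0,0,0,0,0,0,0,0,0,0,0,0,0,0,0,0,0,0,0,0,0,0,0,0,0,0,0,0,1,1,0,0,0,0,0,1,0,0,0,0]
Step 2: insert cg at [6, 10, 13] -> counters=[0,0,0,0,0,0,1,0,0,0,1,0,0,1,0,0,0,0,0,0,0,0,0,0,0,0,0,0,0,0,1,1,0,0,0,0,0,1,0,0,0,0]
Step 3: insert pwn at [10, 25, 38] -> counters=[0,0,0,0,0,0,1,0,0,0,2,0,0,1,0,0,0,0,0,0,0,0,0,0,0,1,0,0,0,0,1,1,0,0,0,0,0,1,1,0,0,0]
Step 4: insert qbv at [30, 31, 37] -> counters=[0,0,0,0,0,0,1,0,0,0,2,0,0,1,0,0,0,0,0,0,0,0,0,0,0,1,0,0,0,0,2,2,0,0,0,0,0,2,1,0,0,0]
Step 5: insert cg at [6, 10, 13] -> counters=[0,0,0,0,0,0,2,0,0,0,3,0,0,2,0,0,0,0,0,0,0,0,0,0,0,1,0,0,0,0,2,2,0,0,0,0,0,2,1,0,0,0]
Step 6: insert qbv at [30, 31, 37] -> counters=[0,0,0,0,0,0,2,0,0,0,3,0,0,2,0,0,0,0,0,0,0,0,0,0,0,1,0,0,0,0,3,3,0,0,0,0,0,3,1,0,0,0]
Step 7: insert qbv at [30, 31, 37] -> counters=[0,0,0,0,0,0,2,0,0,0,3,0,0,2,0,0,0,0,0,0,0,0,0,0,0,1,0,0,0,0,4,4,0,0,0,0,0,4,1,0,0,0]
Step 8: delete cg at [6, 10, 13] -> counters=[0,0,0,0,0,0,1,0,0,0,2,0,0,1,0,0,0,0,0,0,0,0,0,0,0,1,0,0,0,0,4,4,0,0,0,0,0,4,1,0,0,0]
Step 9: insert qbv at [30, 31, 37] -> counters=[0,0,0,0,0,0,1,0,0,0,2,0,0,1,0,0,0,0,0,0,0,0,0,0,0,1,0,0,0,0,5,5,0,0,0,0,0,5,1,0,0,0]
Step 10: insert qbv at [30, 31, 37] -> counters=[0,0,0,0,0,0,1,0,0,0,2,0,0,1,0,0,0,0,0,0,0,0,0,0,0,1,0,0,0,0,6,6,0,0,0,0,0,6,1,0,0,0]
Step 11: insert cg at [6, 10, 13] -> counters=[0,0,0,0,0,0,2,0,0,0,3,0,0,2,0,0,0,0,0,0,0,0,0,0,0,1,0,0,0,0,6,6,0,0,0,0,0,6,1,0,0,0]
Step 12: insert pwn at [10, 25, 38] -> counters=[0,0,0,0,0,0,2,0,0,0,4,0,0,2,0,0,0,0,0,0,0,0,0,0,0,2,0,0,0,0,6,6,0,0,0,0,0,6,2,0,0,0]
Step 13: delete cg at [6, 10, 13] -> counters=[0,0,0,0,0,0,1,0,0,0,3,0,0,1,0,0,0,0,0,0,0,0,0,0,0,2,0,0,0,0,6,6,0,0,0,0,0,6,2,0,0,0]
Step 14: insert qbv at [30, 31, 37] -> counters=[0,0,0,0,0,0,1,0,0,0,3,0,0,1,0,0,0,0,0,0,0,0,0,0,0,2,0,0,0,0,7,7,0,0,0,0,0,7,2,0,0,0]
Step 15: insert cg at [6, 10, 13] -> counters=[0,0,0,0,0,0,2,0,0,0,4,0,0,2,0,0,0,0,0,0,0,0,0,0,0,2,0,0,0,0,7,7,0,0,0,0,0,7,2,0,0,0]
Step 16: insert qbv at [30, 31, 37] -> counters=[0,0,0,0,0,0,2,0,0,0,4,0,0,2,0,0,0,0,0,0,0,0,0,0,0,2,0,0,0,0,8,8,0,0,0,0,0,8,2,0,0,0]
Step 17: insert pwn at [10, 25, 38] -> counters=[0,0,0,0,0,0,2,0,0,0,5,0,0,2,0,0,0,0,0,0,0,0,0,0,0,3,0,0,0,0,8,8,0,0,0,0,0,8,3,0,0,0]
Step 18: insert pwn at [10, 25, 38] -> counters=[0,0,0,0,0,0,2,0,0,0,6,0,0,2,0,0,0,0,0,0,0,0,0,0,0,4,0,0,0,0,8,8,0,0,0,0,0,8,4,0,0,0]
Final counters=[0,0,0,0,0,0,2,0,0,0,6,0,0,2,0,0,0,0,0,0,0,0,0,0,0,4,0,0,0,0,8,8,0,0,0,0,0,8,4,0,0,0] -> 8 nonzero

Answer: 8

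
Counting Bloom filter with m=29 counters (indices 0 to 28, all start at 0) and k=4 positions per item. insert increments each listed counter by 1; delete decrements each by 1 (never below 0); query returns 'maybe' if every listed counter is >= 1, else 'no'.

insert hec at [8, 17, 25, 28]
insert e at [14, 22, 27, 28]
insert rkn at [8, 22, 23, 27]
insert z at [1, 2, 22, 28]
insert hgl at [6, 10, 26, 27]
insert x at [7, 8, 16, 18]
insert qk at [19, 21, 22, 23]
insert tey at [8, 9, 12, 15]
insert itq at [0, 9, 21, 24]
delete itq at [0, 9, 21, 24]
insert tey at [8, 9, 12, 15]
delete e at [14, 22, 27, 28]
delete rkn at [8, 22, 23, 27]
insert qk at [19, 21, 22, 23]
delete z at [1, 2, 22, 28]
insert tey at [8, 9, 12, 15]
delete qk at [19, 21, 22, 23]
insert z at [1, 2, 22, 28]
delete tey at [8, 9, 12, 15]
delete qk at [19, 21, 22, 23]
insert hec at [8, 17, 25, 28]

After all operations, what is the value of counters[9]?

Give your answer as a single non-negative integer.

Answer: 2

Derivation:
Step 1: insert hec at [8, 17, 25, 28] -> counters=[0,0,0,0,0,0,0,0,1,0,0,0,0,0,0,0,0,1,0,0,0,0,0,0,0,1,0,0,1]
Step 2: insert e at [14, 22, 27, 28] -> counters=[0,0,0,0,0,0,0,0,1,0,0,0,0,0,1,0,0,1,0,0,0,0,1,0,0,1,0,1,2]
Step 3: insert rkn at [8, 22, 23, 27] -> counters=[0,0,0,0,0,0,0,0,2,0,0,0,0,0,1,0,0,1,0,0,0,0,2,1,0,1,0,2,2]
Step 4: insert z at [1, 2, 22, 28] -> counters=[0,1,1,0,0,0,0,0,2,0,0,0,0,0,1,0,0,1,0,0,0,0,3,1,0,1,0,2,3]
Step 5: insert hgl at [6, 10, 26, 27] -> counters=[0,1,1,0,0,0,1,0,2,0,1,0,0,0,1,0,0,1,0,0,0,0,3,1,0,1,1,3,3]
Step 6: insert x at [7, 8, 16, 18] -> counters=[0,1,1,0,0,0,1,1,3,0,1,0,0,0,1,0,1,1,1,0,0,0,3,1,0,1,1,3,3]
Step 7: insert qk at [19, 21, 22, 23] -> counters=[0,1,1,0,0,0,1,1,3,0,1,0,0,0,1,0,1,1,1,1,0,1,4,2,0,1,1,3,3]
Step 8: insert tey at [8, 9, 12, 15] -> counters=[0,1,1,0,0,0,1,1,4,1,1,0,1,0,1,1,1,1,1,1,0,1,4,2,0,1,1,3,3]
Step 9: insert itq at [0, 9, 21, 24] -> counters=[1,1,1,0,0,0,1,1,4,2,1,0,1,0,1,1,1,1,1,1,0,2,4,2,1,1,1,3,3]
Step 10: delete itq at [0, 9, 21, 24] -> counters=[0,1,1,0,0,0,1,1,4,1,1,0,1,0,1,1,1,1,1,1,0,1,4,2,0,1,1,3,3]
Step 11: insert tey at [8, 9, 12, 15] -> counters=[0,1,1,0,0,0,1,1,5,2,1,0,2,0,1,2,1,1,1,1,0,1,4,2,0,1,1,3,3]
Step 12: delete e at [14, 22, 27, 28] -> counters=[0,1,1,0,0,0,1,1,5,2,1,0,2,0,0,2,1,1,1,1,0,1,3,2,0,1,1,2,2]
Step 13: delete rkn at [8, 22, 23, 27] -> counters=[0,1,1,0,0,0,1,1,4,2,1,0,2,0,0,2,1,1,1,1,0,1,2,1,0,1,1,1,2]
Step 14: insert qk at [19, 21, 22, 23] -> counters=[0,1,1,0,0,0,1,1,4,2,1,0,2,0,0,2,1,1,1,2,0,2,3,2,0,1,1,1,2]
Step 15: delete z at [1, 2, 22, 28] -> counters=[0,0,0,0,0,0,1,1,4,2,1,0,2,0,0,2,1,1,1,2,0,2,2,2,0,1,1,1,1]
Step 16: insert tey at [8, 9, 12, 15] -> counters=[0,0,0,0,0,0,1,1,5,3,1,0,3,0,0,3,1,1,1,2,0,2,2,2,0,1,1,1,1]
Step 17: delete qk at [19, 21, 22, 23] -> counters=[0,0,0,0,0,0,1,1,5,3,1,0,3,0,0,3,1,1,1,1,0,1,1,1,0,1,1,1,1]
Step 18: insert z at [1, 2, 22, 28] -> counters=[0,1,1,0,0,0,1,1,5,3,1,0,3,0,0,3,1,1,1,1,0,1,2,1,0,1,1,1,2]
Step 19: delete tey at [8, 9, 12, 15] -> counters=[0,1,1,0,0,0,1,1,4,2,1,0,2,0,0,2,1,1,1,1,0,1,2,1,0,1,1,1,2]
Step 20: delete qk at [19, 21, 22, 23] -> counters=[0,1,1,0,0,0,1,1,4,2,1,0,2,0,0,2,1,1,1,0,0,0,1,0,0,1,1,1,2]
Step 21: insert hec at [8, 17, 25, 28] -> counters=[0,1,1,0,0,0,1,1,5,2,1,0,2,0,0,2,1,2,1,0,0,0,1,0,0,2,1,1,3]
Final counters=[0,1,1,0,0,0,1,1,5,2,1,0,2,0,0,2,1,2,1,0,0,0,1,0,0,2,1,1,3] -> counters[9]=2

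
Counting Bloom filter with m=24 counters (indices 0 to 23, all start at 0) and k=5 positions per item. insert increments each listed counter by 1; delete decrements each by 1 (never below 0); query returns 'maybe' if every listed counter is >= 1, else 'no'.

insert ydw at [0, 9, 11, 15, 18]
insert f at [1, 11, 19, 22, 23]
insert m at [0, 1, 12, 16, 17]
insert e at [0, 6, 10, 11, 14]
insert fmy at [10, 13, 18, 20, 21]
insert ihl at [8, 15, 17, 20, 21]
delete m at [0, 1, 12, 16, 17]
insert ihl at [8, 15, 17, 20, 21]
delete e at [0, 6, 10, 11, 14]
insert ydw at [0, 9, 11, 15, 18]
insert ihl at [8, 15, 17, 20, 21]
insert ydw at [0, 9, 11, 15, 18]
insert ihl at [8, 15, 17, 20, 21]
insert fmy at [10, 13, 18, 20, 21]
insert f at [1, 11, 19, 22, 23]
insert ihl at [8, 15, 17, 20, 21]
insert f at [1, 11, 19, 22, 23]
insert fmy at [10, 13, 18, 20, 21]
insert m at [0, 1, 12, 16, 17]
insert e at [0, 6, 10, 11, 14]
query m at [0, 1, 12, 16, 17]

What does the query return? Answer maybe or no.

Step 1: insert ydw at [0, 9, 11, 15, 18] -> counters=[1,0,0,0,0,0,0,0,0,1,0,1,0,0,0,1,0,0,1,0,0,0,0,0]
Step 2: insert f at [1, 11, 19, 22, 23] -> counters=[1,1,0,0,0,0,0,0,0,1,0,2,0,0,0,1,0,0,1,1,0,0,1,1]
Step 3: insert m at [0, 1, 12, 16, 17] -> counters=[2,2,0,0,0,0,0,0,0,1,0,2,1,0,0,1,1,1,1,1,0,0,1,1]
Step 4: insert e at [0, 6, 10, 11, 14] -> counters=[3,2,0,0,0,0,1,0,0,1,1,3,1,0,1,1,1,1,1,1,0,0,1,1]
Step 5: insert fmy at [10, 13, 18, 20, 21] -> counters=[3,2,0,0,0,0,1,0,0,1,2,3,1,1,1,1,1,1,2,1,1,1,1,1]
Step 6: insert ihl at [8, 15, 17, 20, 21] -> counters=[3,2,0,0,0,0,1,0,1,1,2,3,1,1,1,2,1,2,2,1,2,2,1,1]
Step 7: delete m at [0, 1, 12, 16, 17] -> counters=[2,1,0,0,0,0,1,0,1,1,2,3,0,1,1,2,0,1,2,1,2,2,1,1]
Step 8: insert ihl at [8, 15, 17, 20, 21] -> counters=[2,1,0,0,0,0,1,0,2,1,2,3,0,1,1,3,0,2,2,1,3,3,1,1]
Step 9: delete e at [0, 6, 10, 11, 14] -> counters=[1,1,0,0,0,0,0,0,2,1,1,2,0,1,0,3,0,2,2,1,3,3,1,1]
Step 10: insert ydw at [0, 9, 11, 15, 18] -> counters=[2,1,0,0,0,0,0,0,2,2,1,3,0,1,0,4,0,2,3,1,3,3,1,1]
Step 11: insert ihl at [8, 15, 17, 20, 21] -> counters=[2,1,0,0,0,0,0,0,3,2,1,3,0,1,0,5,0,3,3,1,4,4,1,1]
Step 12: insert ydw at [0, 9, 11, 15, 18] -> counters=[3,1,0,0,0,0,0,0,3,3,1,4,0,1,0,6,0,3,4,1,4,4,1,1]
Step 13: insert ihl at [8, 15, 17, 20, 21] -> counters=[3,1,0,0,0,0,0,0,4,3,1,4,0,1,0,7,0,4,4,1,5,5,1,1]
Step 14: insert fmy at [10, 13, 18, 20, 21] -> counters=[3,1,0,0,0,0,0,0,4,3,2,4,0,2,0,7,0,4,5,1,6,6,1,1]
Step 15: insert f at [1, 11, 19, 22, 23] -> counters=[3,2,0,0,0,0,0,0,4,3,2,5,0,2,0,7,0,4,5,2,6,6,2,2]
Step 16: insert ihl at [8, 15, 17, 20, 21] -> counters=[3,2,0,0,0,0,0,0,5,3,2,5,0,2,0,8,0,5,5,2,7,7,2,2]
Step 17: insert f at [1, 11, 19, 22, 23] -> counters=[3,3,0,0,0,0,0,0,5,3,2,6,0,2,0,8,0,5,5,3,7,7,3,3]
Step 18: insert fmy at [10, 13, 18, 20, 21] -> counters=[3,3,0,0,0,0,0,0,5,3,3,6,0,3,0,8,0,5,6,3,8,8,3,3]
Step 19: insert m at [0, 1, 12, 16, 17] -> counters=[4,4,0,0,0,0,0,0,5,3,3,6,1,3,0,8,1,6,6,3,8,8,3,3]
Step 20: insert e at [0, 6, 10, 11, 14] -> counters=[5,4,0,0,0,0,1,0,5,3,4,7,1,3,1,8,1,6,6,3,8,8,3,3]
Query m: check counters[0]=5 counters[1]=4 counters[12]=1 counters[16]=1 counters[17]=6 -> maybe

Answer: maybe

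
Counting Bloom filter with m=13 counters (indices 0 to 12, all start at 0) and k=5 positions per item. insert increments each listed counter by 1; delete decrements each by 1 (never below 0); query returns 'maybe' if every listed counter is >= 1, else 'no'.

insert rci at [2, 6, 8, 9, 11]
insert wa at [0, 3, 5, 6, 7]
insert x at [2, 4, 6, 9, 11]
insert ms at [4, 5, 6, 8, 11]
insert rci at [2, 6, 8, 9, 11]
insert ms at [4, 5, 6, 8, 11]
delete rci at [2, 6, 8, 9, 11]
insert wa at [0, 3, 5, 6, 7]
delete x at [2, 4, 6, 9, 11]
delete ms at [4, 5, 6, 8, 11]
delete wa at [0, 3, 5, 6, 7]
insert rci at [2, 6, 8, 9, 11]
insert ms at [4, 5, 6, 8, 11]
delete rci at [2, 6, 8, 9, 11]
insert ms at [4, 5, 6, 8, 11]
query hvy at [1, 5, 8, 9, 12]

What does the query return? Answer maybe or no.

Step 1: insert rci at [2, 6, 8, 9, 11] -> counters=[0,0,1,0,0,0,1,0,1,1,0,1,0]
Step 2: insert wa at [0, 3, 5, 6, 7] -> counters=[1,0,1,1,0,1,2,1,1,1,0,1,0]
Step 3: insert x at [2, 4, 6, 9, 11] -> counters=[1,0,2,1,1,1,3,1,1,2,0,2,0]
Step 4: insert ms at [4, 5, 6, 8, 11] -> counters=[1,0,2,1,2,2,4,1,2,2,0,3,0]
Step 5: insert rci at [2, 6, 8, 9, 11] -> counters=[1,0,3,1,2,2,5,1,3,3,0,4,0]
Step 6: insert ms at [4, 5, 6, 8, 11] -> counters=[1,0,3,1,3,3,6,1,4,3,0,5,0]
Step 7: delete rci at [2, 6, 8, 9, 11] -> counters=[1,0,2,1,3,3,5,1,3,2,0,4,0]
Step 8: insert wa at [0, 3, 5, 6, 7] -> counters=[2,0,2,2,3,4,6,2,3,2,0,4,0]
Step 9: delete x at [2, 4, 6, 9, 11] -> counters=[2,0,1,2,2,4,5,2,3,1,0,3,0]
Step 10: delete ms at [4, 5, 6, 8, 11] -> counters=[2,0,1,2,1,3,4,2,2,1,0,2,0]
Step 11: delete wa at [0, 3, 5, 6, 7] -> counters=[1,0,1,1,1,2,3,1,2,1,0,2,0]
Step 12: insert rci at [2, 6, 8, 9, 11] -> counters=[1,0,2,1,1,2,4,1,3,2,0,3,0]
Step 13: insert ms at [4, 5, 6, 8, 11] -> counters=[1,0,2,1,2,3,5,1,4,2,0,4,0]
Step 14: delete rci at [2, 6, 8, 9, 11] -> counters=[1,0,1,1,2,3,4,1,3,1,0,3,0]
Step 15: insert ms at [4, 5, 6, 8, 11] -> counters=[1,0,1,1,3,4,5,1,4,1,0,4,0]
Query hvy: check counters[1]=0 counters[5]=4 counters[8]=4 counters[9]=1 counters[12]=0 -> no

Answer: no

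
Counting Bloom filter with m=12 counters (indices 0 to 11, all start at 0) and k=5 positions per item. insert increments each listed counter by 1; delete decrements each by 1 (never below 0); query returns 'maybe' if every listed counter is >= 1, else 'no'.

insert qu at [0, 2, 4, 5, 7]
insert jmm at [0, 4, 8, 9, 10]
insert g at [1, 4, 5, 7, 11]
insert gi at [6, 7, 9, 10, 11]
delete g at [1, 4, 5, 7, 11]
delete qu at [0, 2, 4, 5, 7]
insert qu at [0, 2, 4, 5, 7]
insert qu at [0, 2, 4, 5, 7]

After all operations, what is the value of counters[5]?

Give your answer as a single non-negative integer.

Answer: 2

Derivation:
Step 1: insert qu at [0, 2, 4, 5, 7] -> counters=[1,0,1,0,1,1,0,1,0,0,0,0]
Step 2: insert jmm at [0, 4, 8, 9, 10] -> counters=[2,0,1,0,2,1,0,1,1,1,1,0]
Step 3: insert g at [1, 4, 5, 7, 11] -> counters=[2,1,1,0,3,2,0,2,1,1,1,1]
Step 4: insert gi at [6, 7, 9, 10, 11] -> counters=[2,1,1,0,3,2,1,3,1,2,2,2]
Step 5: delete g at [1, 4, 5, 7, 11] -> counters=[2,0,1,0,2,1,1,2,1,2,2,1]
Step 6: delete qu at [0, 2, 4, 5, 7] -> counters=[1,0,0,0,1,0,1,1,1,2,2,1]
Step 7: insert qu at [0, 2, 4, 5, 7] -> counters=[2,0,1,0,2,1,1,2,1,2,2,1]
Step 8: insert qu at [0, 2, 4, 5, 7] -> counters=[3,0,2,0,3,2,1,3,1,2,2,1]
Final counters=[3,0,2,0,3,2,1,3,1,2,2,1] -> counters[5]=2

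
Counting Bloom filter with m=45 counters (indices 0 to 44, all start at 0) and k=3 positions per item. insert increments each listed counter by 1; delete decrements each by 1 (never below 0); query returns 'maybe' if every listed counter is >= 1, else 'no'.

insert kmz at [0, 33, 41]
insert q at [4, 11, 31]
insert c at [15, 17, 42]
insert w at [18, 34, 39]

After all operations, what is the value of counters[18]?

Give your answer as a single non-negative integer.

Step 1: insert kmz at [0, 33, 41] -> counters=[1,0,0,0,0,0,0,0,0,0,0,0,0,0,0,0,0,0,0,0,0,0,0,0,0,0,0,0,0,0,0,0,0,1,0,0,0,0,0,0,0,1,0,0,0]
Step 2: insert q at [4, 11, 31] -> counters=[1,0,0,0,1,0,0,0,0,0,0,1,0,0,0,0,0,0,0,0,0,0,0,0,0,0,0,0,0,0,0,1,0,1,0,0,0,0,0,0,0,1,0,0,0]
Step 3: insert c at [15, 17, 42] -> counters=[1,0,0,0,1,0,0,0,0,0,0,1,0,0,0,1,0,1,0,0,0,0,0,0,0,0,0,0,0,0,0,1,0,1,0,0,0,0,0,0,0,1,1,0,0]
Step 4: insert w at [18, 34, 39] -> counters=[1,0,0,0,1,0,0,0,0,0,0,1,0,0,0,1,0,1,1,0,0,0,0,0,0,0,0,0,0,0,0,1,0,1,1,0,0,0,0,1,0,1,1,0,0]
Final counters=[1,0,0,0,1,0,0,0,0,0,0,1,0,0,0,1,0,1,1,0,0,0,0,0,0,0,0,0,0,0,0,1,0,1,1,0,0,0,0,1,0,1,1,0,0] -> counters[18]=1

Answer: 1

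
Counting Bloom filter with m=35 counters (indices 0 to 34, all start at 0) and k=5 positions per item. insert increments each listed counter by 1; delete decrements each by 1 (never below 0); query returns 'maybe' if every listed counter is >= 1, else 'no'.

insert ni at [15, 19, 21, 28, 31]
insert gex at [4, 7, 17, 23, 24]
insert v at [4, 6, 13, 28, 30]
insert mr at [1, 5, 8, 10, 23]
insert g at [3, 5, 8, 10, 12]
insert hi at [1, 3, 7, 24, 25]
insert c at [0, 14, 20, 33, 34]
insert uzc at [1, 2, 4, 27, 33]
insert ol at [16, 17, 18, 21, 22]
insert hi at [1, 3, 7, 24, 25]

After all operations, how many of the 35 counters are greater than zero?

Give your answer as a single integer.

Answer: 30

Derivation:
Step 1: insert ni at [15, 19, 21, 28, 31] -> counters=[0,0,0,0,0,0,0,0,0,0,0,0,0,0,0,1,0,0,0,1,0,1,0,0,0,0,0,0,1,0,0,1,0,0,0]
Step 2: insert gex at [4, 7, 17, 23, 24] -> counters=[0,0,0,0,1,0,0,1,0,0,0,0,0,0,0,1,0,1,0,1,0,1,0,1,1,0,0,0,1,0,0,1,0,0,0]
Step 3: insert v at [4, 6, 13, 28, 30] -> counters=[0,0,0,0,2,0,1,1,0,0,0,0,0,1,0,1,0,1,0,1,0,1,0,1,1,0,0,0,2,0,1,1,0,0,0]
Step 4: insert mr at [1, 5, 8, 10, 23] -> counters=[0,1,0,0,2,1,1,1,1,0,1,0,0,1,0,1,0,1,0,1,0,1,0,2,1,0,0,0,2,0,1,1,0,0,0]
Step 5: insert g at [3, 5, 8, 10, 12] -> counters=[0,1,0,1,2,2,1,1,2,0,2,0,1,1,0,1,0,1,0,1,0,1,0,2,1,0,0,0,2,0,1,1,0,0,0]
Step 6: insert hi at [1, 3, 7, 24, 25] -> counters=[0,2,0,2,2,2,1,2,2,0,2,0,1,1,0,1,0,1,0,1,0,1,0,2,2,1,0,0,2,0,1,1,0,0,0]
Step 7: insert c at [0, 14, 20, 33, 34] -> counters=[1,2,0,2,2,2,1,2,2,0,2,0,1,1,1,1,0,1,0,1,1,1,0,2,2,1,0,0,2,0,1,1,0,1,1]
Step 8: insert uzc at [1, 2, 4, 27, 33] -> counters=[1,3,1,2,3,2,1,2,2,0,2,0,1,1,1,1,0,1,0,1,1,1,0,2,2,1,0,1,2,0,1,1,0,2,1]
Step 9: insert ol at [16, 17, 18, 21, 22] -> counters=[1,3,1,2,3,2,1,2,2,0,2,0,1,1,1,1,1,2,1,1,1,2,1,2,2,1,0,1,2,0,1,1,0,2,1]
Step 10: insert hi at [1, 3, 7, 24, 25] -> counters=[1,4,1,3,3,2,1,3,2,0,2,0,1,1,1,1,1,2,1,1,1,2,1,2,3,2,0,1,2,0,1,1,0,2,1]
Final counters=[1,4,1,3,3,2,1,3,2,0,2,0,1,1,1,1,1,2,1,1,1,2,1,2,3,2,0,1,2,0,1,1,0,2,1] -> 30 nonzero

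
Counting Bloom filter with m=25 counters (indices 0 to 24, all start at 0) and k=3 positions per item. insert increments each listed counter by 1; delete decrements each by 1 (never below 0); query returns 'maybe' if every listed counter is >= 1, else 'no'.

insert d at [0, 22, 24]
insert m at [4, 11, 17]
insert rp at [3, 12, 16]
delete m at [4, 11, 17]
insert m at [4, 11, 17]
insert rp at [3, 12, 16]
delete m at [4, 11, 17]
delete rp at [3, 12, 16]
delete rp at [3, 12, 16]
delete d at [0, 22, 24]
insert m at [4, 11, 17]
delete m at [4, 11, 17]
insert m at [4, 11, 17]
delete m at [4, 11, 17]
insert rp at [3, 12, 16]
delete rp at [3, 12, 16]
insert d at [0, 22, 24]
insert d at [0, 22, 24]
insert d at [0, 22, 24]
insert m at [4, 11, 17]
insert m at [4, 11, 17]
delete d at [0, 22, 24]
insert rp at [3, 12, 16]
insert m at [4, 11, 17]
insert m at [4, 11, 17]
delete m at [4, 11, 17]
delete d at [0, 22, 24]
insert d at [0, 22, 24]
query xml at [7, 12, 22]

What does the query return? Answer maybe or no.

Step 1: insert d at [0, 22, 24] -> counters=[1,0,0,0,0,0,0,0,0,0,0,0,0,0,0,0,0,0,0,0,0,0,1,0,1]
Step 2: insert m at [4, 11, 17] -> counters=[1,0,0,0,1,0,0,0,0,0,0,1,0,0,0,0,0,1,0,0,0,0,1,0,1]
Step 3: insert rp at [3, 12, 16] -> counters=[1,0,0,1,1,0,0,0,0,0,0,1,1,0,0,0,1,1,0,0,0,0,1,0,1]
Step 4: delete m at [4, 11, 17] -> counters=[1,0,0,1,0,0,0,0,0,0,0,0,1,0,0,0,1,0,0,0,0,0,1,0,1]
Step 5: insert m at [4, 11, 17] -> counters=[1,0,0,1,1,0,0,0,0,0,0,1,1,0,0,0,1,1,0,0,0,0,1,0,1]
Step 6: insert rp at [3, 12, 16] -> counters=[1,0,0,2,1,0,0,0,0,0,0,1,2,0,0,0,2,1,0,0,0,0,1,0,1]
Step 7: delete m at [4, 11, 17] -> counters=[1,0,0,2,0,0,0,0,0,0,0,0,2,0,0,0,2,0,0,0,0,0,1,0,1]
Step 8: delete rp at [3, 12, 16] -> counters=[1,0,0,1,0,0,0,0,0,0,0,0,1,0,0,0,1,0,0,0,0,0,1,0,1]
Step 9: delete rp at [3, 12, 16] -> counters=[1,0,0,0,0,0,0,0,0,0,0,0,0,0,0,0,0,0,0,0,0,0,1,0,1]
Step 10: delete d at [0, 22, 24] -> counters=[0,0,0,0,0,0,0,0,0,0,0,0,0,0,0,0,0,0,0,0,0,0,0,0,0]
Step 11: insert m at [4, 11, 17] -> counters=[0,0,0,0,1,0,0,0,0,0,0,1,0,0,0,0,0,1,0,0,0,0,0,0,0]
Step 12: delete m at [4, 11, 17] -> counters=[0,0,0,0,0,0,0,0,0,0,0,0,0,0,0,0,0,0,0,0,0,0,0,0,0]
Step 13: insert m at [4, 11, 17] -> counters=[0,0,0,0,1,0,0,0,0,0,0,1,0,0,0,0,0,1,0,0,0,0,0,0,0]
Step 14: delete m at [4, 11, 17] -> counters=[0,0,0,0,0,0,0,0,0,0,0,0,0,0,0,0,0,0,0,0,0,0,0,0,0]
Step 15: insert rp at [3, 12, 16] -> counters=[0,0,0,1,0,0,0,0,0,0,0,0,1,0,0,0,1,0,0,0,0,0,0,0,0]
Step 16: delete rp at [3, 12, 16] -> counters=[0,0,0,0,0,0,0,0,0,0,0,0,0,0,0,0,0,0,0,0,0,0,0,0,0]
Step 17: insert d at [0, 22, 24] -> counters=[1,0,0,0,0,0,0,0,0,0,0,0,0,0,0,0,0,0,0,0,0,0,1,0,1]
Step 18: insert d at [0, 22, 24] -> counters=[2,0,0,0,0,0,0,0,0,0,0,0,0,0,0,0,0,0,0,0,0,0,2,0,2]
Step 19: insert d at [0, 22, 24] -> counters=[3,0,0,0,0,0,0,0,0,0,0,0,0,0,0,0,0,0,0,0,0,0,3,0,3]
Step 20: insert m at [4, 11, 17] -> counters=[3,0,0,0,1,0,0,0,0,0,0,1,0,0,0,0,0,1,0,0,0,0,3,0,3]
Step 21: insert m at [4, 11, 17] -> counters=[3,0,0,0,2,0,0,0,0,0,0,2,0,0,0,0,0,2,0,0,0,0,3,0,3]
Step 22: delete d at [0, 22, 24] -> counters=[2,0,0,0,2,0,0,0,0,0,0,2,0,0,0,0,0,2,0,0,0,0,2,0,2]
Step 23: insert rp at [3, 12, 16] -> counters=[2,0,0,1,2,0,0,0,0,0,0,2,1,0,0,0,1,2,0,0,0,0,2,0,2]
Step 24: insert m at [4, 11, 17] -> counters=[2,0,0,1,3,0,0,0,0,0,0,3,1,0,0,0,1,3,0,0,0,0,2,0,2]
Step 25: insert m at [4, 11, 17] -> counters=[2,0,0,1,4,0,0,0,0,0,0,4,1,0,0,0,1,4,0,0,0,0,2,0,2]
Step 26: delete m at [4, 11, 17] -> counters=[2,0,0,1,3,0,0,0,0,0,0,3,1,0,0,0,1,3,0,0,0,0,2,0,2]
Step 27: delete d at [0, 22, 24] -> counters=[1,0,0,1,3,0,0,0,0,0,0,3,1,0,0,0,1,3,0,0,0,0,1,0,1]
Step 28: insert d at [0, 22, 24] -> counters=[2,0,0,1,3,0,0,0,0,0,0,3,1,0,0,0,1,3,0,0,0,0,2,0,2]
Query xml: check counters[7]=0 counters[12]=1 counters[22]=2 -> no

Answer: no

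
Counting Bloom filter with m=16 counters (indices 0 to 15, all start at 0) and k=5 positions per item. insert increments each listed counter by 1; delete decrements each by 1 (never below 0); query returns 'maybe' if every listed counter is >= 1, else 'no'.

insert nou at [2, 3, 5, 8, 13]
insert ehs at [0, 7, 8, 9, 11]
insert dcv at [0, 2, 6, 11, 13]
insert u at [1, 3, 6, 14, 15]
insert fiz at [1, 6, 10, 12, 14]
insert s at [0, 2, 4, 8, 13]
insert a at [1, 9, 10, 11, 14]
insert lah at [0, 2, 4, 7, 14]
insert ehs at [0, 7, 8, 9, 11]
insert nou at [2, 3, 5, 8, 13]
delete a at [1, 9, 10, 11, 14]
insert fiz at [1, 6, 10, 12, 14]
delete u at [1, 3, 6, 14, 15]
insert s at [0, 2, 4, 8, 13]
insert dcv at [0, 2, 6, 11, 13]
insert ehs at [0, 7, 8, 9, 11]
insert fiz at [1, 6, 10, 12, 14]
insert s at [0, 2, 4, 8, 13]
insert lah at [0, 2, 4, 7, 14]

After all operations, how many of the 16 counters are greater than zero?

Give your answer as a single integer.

Step 1: insert nou at [2, 3, 5, 8, 13] -> counters=[0,0,1,1,0,1,0,0,1,0,0,0,0,1,0,0]
Step 2: insert ehs at [0, 7, 8, 9, 11] -> counters=[1,0,1,1,0,1,0,1,2,1,0,1,0,1,0,0]
Step 3: insert dcv at [0, 2, 6, 11, 13] -> counters=[2,0,2,1,0,1,1,1,2,1,0,2,0,2,0,0]
Step 4: insert u at [1, 3, 6, 14, 15] -> counters=[2,1,2,2,0,1,2,1,2,1,0,2,0,2,1,1]
Step 5: insert fiz at [1, 6, 10, 12, 14] -> counters=[2,2,2,2,0,1,3,1,2,1,1,2,1,2,2,1]
Step 6: insert s at [0, 2, 4, 8, 13] -> counters=[3,2,3,2,1,1,3,1,3,1,1,2,1,3,2,1]
Step 7: insert a at [1, 9, 10, 11, 14] -> counters=[3,3,3,2,1,1,3,1,3,2,2,3,1,3,3,1]
Step 8: insert lah at [0, 2, 4, 7, 14] -> counters=[4,3,4,2,2,1,3,2,3,2,2,3,1,3,4,1]
Step 9: insert ehs at [0, 7, 8, 9, 11] -> counters=[5,3,4,2,2,1,3,3,4,3,2,4,1,3,4,1]
Step 10: insert nou at [2, 3, 5, 8, 13] -> counters=[5,3,5,3,2,2,3,3,5,3,2,4,1,4,4,1]
Step 11: delete a at [1, 9, 10, 11, 14] -> counters=[5,2,5,3,2,2,3,3,5,2,1,3,1,4,3,1]
Step 12: insert fiz at [1, 6, 10, 12, 14] -> counters=[5,3,5,3,2,2,4,3,5,2,2,3,2,4,4,1]
Step 13: delete u at [1, 3, 6, 14, 15] -> counters=[5,2,5,2,2,2,3,3,5,2,2,3,2,4,3,0]
Step 14: insert s at [0, 2, 4, 8, 13] -> counters=[6,2,6,2,3,2,3,3,6,2,2,3,2,5,3,0]
Step 15: insert dcv at [0, 2, 6, 11, 13] -> counters=[7,2,7,2,3,2,4,3,6,2,2,4,2,6,3,0]
Step 16: insert ehs at [0, 7, 8, 9, 11] -> counters=[8,2,7,2,3,2,4,4,7,3,2,5,2,6,3,0]
Step 17: insert fiz at [1, 6, 10, 12, 14] -> counters=[8,3,7,2,3,2,5,4,7,3,3,5,3,6,4,0]
Step 18: insert s at [0, 2, 4, 8, 13] -> counters=[9,3,8,2,4,2,5,4,8,3,3,5,3,7,4,0]
Step 19: insert lah at [0, 2, 4, 7, 14] -> counters=[10,3,9,2,5,2,5,5,8,3,3,5,3,7,5,0]
Final counters=[10,3,9,2,5,2,5,5,8,3,3,5,3,7,5,0] -> 15 nonzero

Answer: 15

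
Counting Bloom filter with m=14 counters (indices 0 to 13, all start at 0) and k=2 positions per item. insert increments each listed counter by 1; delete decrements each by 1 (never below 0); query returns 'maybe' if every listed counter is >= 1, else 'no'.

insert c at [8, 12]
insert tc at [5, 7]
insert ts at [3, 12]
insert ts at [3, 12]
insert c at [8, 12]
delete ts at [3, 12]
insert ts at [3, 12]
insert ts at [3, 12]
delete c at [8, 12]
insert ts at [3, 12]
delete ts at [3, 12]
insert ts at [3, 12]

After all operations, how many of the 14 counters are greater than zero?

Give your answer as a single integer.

Step 1: insert c at [8, 12] -> counters=[0,0,0,0,0,0,0,0,1,0,0,0,1,0]
Step 2: insert tc at [5, 7] -> counters=[0,0,0,0,0,1,0,1,1,0,0,0,1,0]
Step 3: insert ts at [3, 12] -> counters=[0,0,0,1,0,1,0,1,1,0,0,0,2,0]
Step 4: insert ts at [3, 12] -> counters=[0,0,0,2,0,1,0,1,1,0,0,0,3,0]
Step 5: insert c at [8, 12] -> counters=[0,0,0,2,0,1,0,1,2,0,0,0,4,0]
Step 6: delete ts at [3, 12] -> counters=[0,0,0,1,0,1,0,1,2,0,0,0,3,0]
Step 7: insert ts at [3, 12] -> counters=[0,0,0,2,0,1,0,1,2,0,0,0,4,0]
Step 8: insert ts at [3, 12] -> counters=[0,0,0,3,0,1,0,1,2,0,0,0,5,0]
Step 9: delete c at [8, 12] -> counters=[0,0,0,3,0,1,0,1,1,0,0,0,4,0]
Step 10: insert ts at [3, 12] -> counters=[0,0,0,4,0,1,0,1,1,0,0,0,5,0]
Step 11: delete ts at [3, 12] -> counters=[0,0,0,3,0,1,0,1,1,0,0,0,4,0]
Step 12: insert ts at [3, 12] -> counters=[0,0,0,4,0,1,0,1,1,0,0,0,5,0]
Final counters=[0,0,0,4,0,1,0,1,1,0,0,0,5,0] -> 5 nonzero

Answer: 5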